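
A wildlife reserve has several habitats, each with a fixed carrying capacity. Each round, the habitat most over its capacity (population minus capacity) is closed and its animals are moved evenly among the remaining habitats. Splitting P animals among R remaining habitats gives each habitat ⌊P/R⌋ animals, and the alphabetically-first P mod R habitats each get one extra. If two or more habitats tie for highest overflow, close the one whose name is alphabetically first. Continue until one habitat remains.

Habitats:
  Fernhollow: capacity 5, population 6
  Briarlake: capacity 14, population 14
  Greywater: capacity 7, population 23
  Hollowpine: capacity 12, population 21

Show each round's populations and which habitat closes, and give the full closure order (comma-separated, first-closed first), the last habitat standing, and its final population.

Round 1: Briarlake=14 Fernhollow=6 Greywater=23 Hollowpine=21 → close Greywater (overflow 16)
  23÷3 = 7 each, +1 to first 2
Round 2: Briarlake=22 Fernhollow=14 Hollowpine=28 → close Hollowpine (overflow 16)
  28÷2 = 14 each, +1 to first 0
Round 3: Briarlake=36 Fernhollow=28 → close Fernhollow (overflow 23)
  28÷1 = 28 each, +1 to first 0

Closure order: Greywater, Hollowpine, Fernhollow
Last habitat: Briarlake with 64 animals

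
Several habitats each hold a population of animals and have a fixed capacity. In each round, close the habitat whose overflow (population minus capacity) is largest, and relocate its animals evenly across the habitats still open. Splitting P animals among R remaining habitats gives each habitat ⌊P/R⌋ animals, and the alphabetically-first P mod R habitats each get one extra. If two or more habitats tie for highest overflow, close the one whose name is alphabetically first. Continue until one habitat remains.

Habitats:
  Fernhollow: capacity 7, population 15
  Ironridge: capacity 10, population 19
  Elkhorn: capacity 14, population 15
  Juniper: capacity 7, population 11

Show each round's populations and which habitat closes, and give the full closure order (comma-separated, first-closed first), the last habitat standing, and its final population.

Round 1: Elkhorn=15 Fernhollow=15 Ironridge=19 Juniper=11 → close Ironridge (overflow 9)
  19÷3 = 6 each, +1 to first 1
Round 2: Elkhorn=22 Fernhollow=21 Juniper=17 → close Fernhollow (overflow 14)
  21÷2 = 10 each, +1 to first 1
Round 3: Elkhorn=33 Juniper=27 → close Juniper (overflow 20)
  27÷1 = 27 each, +1 to first 0

Closure order: Ironridge, Fernhollow, Juniper
Last habitat: Elkhorn with 60 animals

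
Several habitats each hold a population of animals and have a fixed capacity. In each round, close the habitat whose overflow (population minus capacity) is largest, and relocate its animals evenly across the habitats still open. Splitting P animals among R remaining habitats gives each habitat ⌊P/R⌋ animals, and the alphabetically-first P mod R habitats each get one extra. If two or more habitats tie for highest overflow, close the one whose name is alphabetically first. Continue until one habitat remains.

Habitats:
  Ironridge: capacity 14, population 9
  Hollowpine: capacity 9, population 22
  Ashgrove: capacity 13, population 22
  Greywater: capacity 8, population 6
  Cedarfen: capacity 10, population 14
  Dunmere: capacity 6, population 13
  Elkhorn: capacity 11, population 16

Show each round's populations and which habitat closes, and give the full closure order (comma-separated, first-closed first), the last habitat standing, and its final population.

Closure order: Hollowpine, Ashgrove, Dunmere, Cedarfen, Elkhorn, Greywater
Last habitat: Ironridge with 102 animals

Round 1: Ashgrove=22 Cedarfen=14 Dunmere=13 Elkhorn=16 Greywater=6 Hollowpine=22 Ironridge=9 → close Hollowpine (overflow 13)
  22÷6 = 3 each, +1 to first 4
Round 2: Ashgrove=26 Cedarfen=18 Dunmere=17 Elkhorn=20 Greywater=9 Ironridge=12 → close Ashgrove (overflow 13)
  26÷5 = 5 each, +1 to first 1
Round 3: Cedarfen=24 Dunmere=22 Elkhorn=25 Greywater=14 Ironridge=17 → close Dunmere (overflow 16)
  22÷4 = 5 each, +1 to first 2
Round 4: Cedarfen=30 Elkhorn=31 Greywater=19 Ironridge=22 → close Cedarfen (overflow 20)
  30÷3 = 10 each, +1 to first 0
Round 5: Elkhorn=41 Greywater=29 Ironridge=32 → close Elkhorn (overflow 30)
  41÷2 = 20 each, +1 to first 1
Round 6: Greywater=50 Ironridge=52 → close Greywater (overflow 42)
  50÷1 = 50 each, +1 to first 0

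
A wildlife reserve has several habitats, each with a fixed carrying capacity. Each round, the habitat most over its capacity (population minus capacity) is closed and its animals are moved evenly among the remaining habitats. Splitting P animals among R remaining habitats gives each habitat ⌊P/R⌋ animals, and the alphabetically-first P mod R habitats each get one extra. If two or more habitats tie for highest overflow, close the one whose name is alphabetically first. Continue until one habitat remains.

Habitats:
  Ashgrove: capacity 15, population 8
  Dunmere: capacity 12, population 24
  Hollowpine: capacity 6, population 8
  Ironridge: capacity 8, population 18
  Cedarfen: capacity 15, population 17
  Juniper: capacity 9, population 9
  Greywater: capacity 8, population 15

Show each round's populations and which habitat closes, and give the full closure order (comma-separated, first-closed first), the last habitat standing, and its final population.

Round 1: Ashgrove=8 Cedarfen=17 Dunmere=24 Greywater=15 Hollowpine=8 Ironridge=18 Juniper=9 → close Dunmere (overflow 12)
  24÷6 = 4 each, +1 to first 0
Round 2: Ashgrove=12 Cedarfen=21 Greywater=19 Hollowpine=12 Ironridge=22 Juniper=13 → close Ironridge (overflow 14)
  22÷5 = 4 each, +1 to first 2
Round 3: Ashgrove=17 Cedarfen=26 Greywater=23 Hollowpine=16 Juniper=17 → close Greywater (overflow 15)
  23÷4 = 5 each, +1 to first 3
Round 4: Ashgrove=23 Cedarfen=32 Hollowpine=22 Juniper=22 → close Cedarfen (overflow 17)
  32÷3 = 10 each, +1 to first 2
Round 5: Ashgrove=34 Hollowpine=33 Juniper=32 → close Hollowpine (overflow 27)
  33÷2 = 16 each, +1 to first 1
Round 6: Ashgrove=51 Juniper=48 → close Juniper (overflow 39)
  48÷1 = 48 each, +1 to first 0

Closure order: Dunmere, Ironridge, Greywater, Cedarfen, Hollowpine, Juniper
Last habitat: Ashgrove with 99 animals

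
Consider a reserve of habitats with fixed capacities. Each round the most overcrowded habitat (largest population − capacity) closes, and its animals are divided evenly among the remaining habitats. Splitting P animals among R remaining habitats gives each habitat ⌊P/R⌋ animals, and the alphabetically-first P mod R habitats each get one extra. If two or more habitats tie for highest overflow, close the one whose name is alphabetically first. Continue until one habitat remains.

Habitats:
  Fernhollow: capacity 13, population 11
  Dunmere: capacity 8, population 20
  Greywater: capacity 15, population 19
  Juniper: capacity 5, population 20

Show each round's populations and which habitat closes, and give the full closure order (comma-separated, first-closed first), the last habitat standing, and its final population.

Round 1: Dunmere=20 Fernhollow=11 Greywater=19 Juniper=20 → close Juniper (overflow 15)
  20÷3 = 6 each, +1 to first 2
Round 2: Dunmere=27 Fernhollow=18 Greywater=25 → close Dunmere (overflow 19)
  27÷2 = 13 each, +1 to first 1
Round 3: Fernhollow=32 Greywater=38 → close Greywater (overflow 23)
  38÷1 = 38 each, +1 to first 0

Closure order: Juniper, Dunmere, Greywater
Last habitat: Fernhollow with 70 animals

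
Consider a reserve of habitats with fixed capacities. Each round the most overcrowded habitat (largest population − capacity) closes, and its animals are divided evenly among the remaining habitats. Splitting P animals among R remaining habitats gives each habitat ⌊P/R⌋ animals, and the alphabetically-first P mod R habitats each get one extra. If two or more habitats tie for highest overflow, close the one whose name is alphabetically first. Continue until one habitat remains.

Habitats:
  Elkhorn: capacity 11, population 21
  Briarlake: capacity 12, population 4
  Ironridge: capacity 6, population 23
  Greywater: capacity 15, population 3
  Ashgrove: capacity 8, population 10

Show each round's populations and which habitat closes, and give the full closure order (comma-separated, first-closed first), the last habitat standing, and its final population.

Closure order: Ironridge, Elkhorn, Ashgrove, Briarlake
Last habitat: Greywater with 61 animals

Round 1: Ashgrove=10 Briarlake=4 Elkhorn=21 Greywater=3 Ironridge=23 → close Ironridge (overflow 17)
  23÷4 = 5 each, +1 to first 3
Round 2: Ashgrove=16 Briarlake=10 Elkhorn=27 Greywater=8 → close Elkhorn (overflow 16)
  27÷3 = 9 each, +1 to first 0
Round 3: Ashgrove=25 Briarlake=19 Greywater=17 → close Ashgrove (overflow 17)
  25÷2 = 12 each, +1 to first 1
Round 4: Briarlake=32 Greywater=29 → close Briarlake (overflow 20)
  32÷1 = 32 each, +1 to first 0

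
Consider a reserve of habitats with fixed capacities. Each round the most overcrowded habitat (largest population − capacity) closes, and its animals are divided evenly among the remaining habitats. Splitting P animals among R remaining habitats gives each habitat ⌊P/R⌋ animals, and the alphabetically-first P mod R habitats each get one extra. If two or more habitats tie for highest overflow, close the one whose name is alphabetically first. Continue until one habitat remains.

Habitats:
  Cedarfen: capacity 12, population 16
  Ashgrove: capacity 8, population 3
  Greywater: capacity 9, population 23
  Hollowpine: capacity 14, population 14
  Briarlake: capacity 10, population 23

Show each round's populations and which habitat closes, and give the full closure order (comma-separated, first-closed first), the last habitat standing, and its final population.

Round 1: Ashgrove=3 Briarlake=23 Cedarfen=16 Greywater=23 Hollowpine=14 → close Greywater (overflow 14)
  23÷4 = 5 each, +1 to first 3
Round 2: Ashgrove=9 Briarlake=29 Cedarfen=22 Hollowpine=19 → close Briarlake (overflow 19)
  29÷3 = 9 each, +1 to first 2
Round 3: Ashgrove=19 Cedarfen=32 Hollowpine=28 → close Cedarfen (overflow 20)
  32÷2 = 16 each, +1 to first 0
Round 4: Ashgrove=35 Hollowpine=44 → close Hollowpine (overflow 30)
  44÷1 = 44 each, +1 to first 0

Closure order: Greywater, Briarlake, Cedarfen, Hollowpine
Last habitat: Ashgrove with 79 animals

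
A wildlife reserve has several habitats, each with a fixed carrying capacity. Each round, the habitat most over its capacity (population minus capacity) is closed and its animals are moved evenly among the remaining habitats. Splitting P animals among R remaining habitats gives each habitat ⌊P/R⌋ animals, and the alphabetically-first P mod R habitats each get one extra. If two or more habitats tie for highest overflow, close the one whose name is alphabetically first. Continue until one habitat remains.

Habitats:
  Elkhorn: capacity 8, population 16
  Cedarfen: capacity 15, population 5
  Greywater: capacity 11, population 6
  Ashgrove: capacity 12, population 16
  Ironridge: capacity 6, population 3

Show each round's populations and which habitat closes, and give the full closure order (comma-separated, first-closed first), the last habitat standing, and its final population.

Closure order: Elkhorn, Ashgrove, Ironridge, Greywater
Last habitat: Cedarfen with 46 animals

Round 1: Ashgrove=16 Cedarfen=5 Elkhorn=16 Greywater=6 Ironridge=3 → close Elkhorn (overflow 8)
  16÷4 = 4 each, +1 to first 0
Round 2: Ashgrove=20 Cedarfen=9 Greywater=10 Ironridge=7 → close Ashgrove (overflow 8)
  20÷3 = 6 each, +1 to first 2
Round 3: Cedarfen=16 Greywater=17 Ironridge=13 → close Ironridge (overflow 7)
  13÷2 = 6 each, +1 to first 1
Round 4: Cedarfen=23 Greywater=23 → close Greywater (overflow 12)
  23÷1 = 23 each, +1 to first 0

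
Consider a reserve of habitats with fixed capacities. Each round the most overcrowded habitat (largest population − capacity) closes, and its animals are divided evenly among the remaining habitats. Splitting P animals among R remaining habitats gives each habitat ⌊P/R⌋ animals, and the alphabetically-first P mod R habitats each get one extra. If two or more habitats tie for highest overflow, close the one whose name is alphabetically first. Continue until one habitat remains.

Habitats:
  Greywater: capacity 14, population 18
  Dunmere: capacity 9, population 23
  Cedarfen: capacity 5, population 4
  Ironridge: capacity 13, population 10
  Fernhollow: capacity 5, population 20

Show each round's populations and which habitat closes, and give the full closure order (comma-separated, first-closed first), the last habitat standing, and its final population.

Closure order: Fernhollow, Dunmere, Greywater, Cedarfen
Last habitat: Ironridge with 75 animals

Round 1: Cedarfen=4 Dunmere=23 Fernhollow=20 Greywater=18 Ironridge=10 → close Fernhollow (overflow 15)
  20÷4 = 5 each, +1 to first 0
Round 2: Cedarfen=9 Dunmere=28 Greywater=23 Ironridge=15 → close Dunmere (overflow 19)
  28÷3 = 9 each, +1 to first 1
Round 3: Cedarfen=19 Greywater=32 Ironridge=24 → close Greywater (overflow 18)
  32÷2 = 16 each, +1 to first 0
Round 4: Cedarfen=35 Ironridge=40 → close Cedarfen (overflow 30)
  35÷1 = 35 each, +1 to first 0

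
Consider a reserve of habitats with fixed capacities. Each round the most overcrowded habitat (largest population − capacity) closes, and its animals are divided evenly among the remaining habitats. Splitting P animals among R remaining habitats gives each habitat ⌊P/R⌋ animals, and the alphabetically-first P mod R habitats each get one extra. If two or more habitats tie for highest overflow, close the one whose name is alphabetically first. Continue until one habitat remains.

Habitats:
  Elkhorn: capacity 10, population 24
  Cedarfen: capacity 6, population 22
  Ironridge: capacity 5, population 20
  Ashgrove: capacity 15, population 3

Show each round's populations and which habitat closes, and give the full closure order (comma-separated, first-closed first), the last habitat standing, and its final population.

Closure order: Cedarfen, Ironridge, Elkhorn
Last habitat: Ashgrove with 69 animals

Round 1: Ashgrove=3 Cedarfen=22 Elkhorn=24 Ironridge=20 → close Cedarfen (overflow 16)
  22÷3 = 7 each, +1 to first 1
Round 2: Ashgrove=11 Elkhorn=31 Ironridge=27 → close Ironridge (overflow 22)
  27÷2 = 13 each, +1 to first 1
Round 3: Ashgrove=25 Elkhorn=44 → close Elkhorn (overflow 34)
  44÷1 = 44 each, +1 to first 0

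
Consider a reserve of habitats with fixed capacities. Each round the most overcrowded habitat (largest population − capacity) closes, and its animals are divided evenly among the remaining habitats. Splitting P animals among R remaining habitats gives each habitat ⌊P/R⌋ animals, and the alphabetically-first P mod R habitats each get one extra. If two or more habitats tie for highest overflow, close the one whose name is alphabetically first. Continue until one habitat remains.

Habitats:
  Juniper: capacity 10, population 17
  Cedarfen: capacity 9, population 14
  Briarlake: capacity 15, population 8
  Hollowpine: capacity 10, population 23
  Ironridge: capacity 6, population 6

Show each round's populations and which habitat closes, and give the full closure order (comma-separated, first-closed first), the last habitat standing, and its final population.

Round 1: Briarlake=8 Cedarfen=14 Hollowpine=23 Ironridge=6 Juniper=17 → close Hollowpine (overflow 13)
  23÷4 = 5 each, +1 to first 3
Round 2: Briarlake=14 Cedarfen=20 Ironridge=12 Juniper=22 → close Juniper (overflow 12)
  22÷3 = 7 each, +1 to first 1
Round 3: Briarlake=22 Cedarfen=27 Ironridge=19 → close Cedarfen (overflow 18)
  27÷2 = 13 each, +1 to first 1
Round 4: Briarlake=36 Ironridge=32 → close Ironridge (overflow 26)
  32÷1 = 32 each, +1 to first 0

Closure order: Hollowpine, Juniper, Cedarfen, Ironridge
Last habitat: Briarlake with 68 animals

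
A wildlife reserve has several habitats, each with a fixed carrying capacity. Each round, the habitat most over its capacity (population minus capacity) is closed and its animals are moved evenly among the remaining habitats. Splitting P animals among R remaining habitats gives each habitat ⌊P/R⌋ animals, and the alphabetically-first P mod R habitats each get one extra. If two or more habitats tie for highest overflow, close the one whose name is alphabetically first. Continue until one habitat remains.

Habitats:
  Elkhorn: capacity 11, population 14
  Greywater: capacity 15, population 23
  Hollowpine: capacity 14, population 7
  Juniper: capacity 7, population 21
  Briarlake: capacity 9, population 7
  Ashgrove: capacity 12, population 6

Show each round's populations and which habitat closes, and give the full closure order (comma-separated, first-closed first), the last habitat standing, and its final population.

Closure order: Juniper, Greywater, Elkhorn, Briarlake, Ashgrove
Last habitat: Hollowpine with 78 animals

Round 1: Ashgrove=6 Briarlake=7 Elkhorn=14 Greywater=23 Hollowpine=7 Juniper=21 → close Juniper (overflow 14)
  21÷5 = 4 each, +1 to first 1
Round 2: Ashgrove=11 Briarlake=11 Elkhorn=18 Greywater=27 Hollowpine=11 → close Greywater (overflow 12)
  27÷4 = 6 each, +1 to first 3
Round 3: Ashgrove=18 Briarlake=18 Elkhorn=25 Hollowpine=17 → close Elkhorn (overflow 14)
  25÷3 = 8 each, +1 to first 1
Round 4: Ashgrove=27 Briarlake=26 Hollowpine=25 → close Briarlake (overflow 17)
  26÷2 = 13 each, +1 to first 0
Round 5: Ashgrove=40 Hollowpine=38 → close Ashgrove (overflow 28)
  40÷1 = 40 each, +1 to first 0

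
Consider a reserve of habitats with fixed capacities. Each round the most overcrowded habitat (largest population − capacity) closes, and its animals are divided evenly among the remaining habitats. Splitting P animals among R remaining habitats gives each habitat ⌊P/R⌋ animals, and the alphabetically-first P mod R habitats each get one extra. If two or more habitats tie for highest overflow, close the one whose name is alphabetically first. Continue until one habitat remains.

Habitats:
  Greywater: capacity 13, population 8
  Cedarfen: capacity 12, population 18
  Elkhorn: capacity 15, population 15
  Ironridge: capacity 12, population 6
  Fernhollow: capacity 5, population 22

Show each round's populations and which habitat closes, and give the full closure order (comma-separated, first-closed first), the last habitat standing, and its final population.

Closure order: Fernhollow, Cedarfen, Elkhorn, Greywater
Last habitat: Ironridge with 69 animals

Round 1: Cedarfen=18 Elkhorn=15 Fernhollow=22 Greywater=8 Ironridge=6 → close Fernhollow (overflow 17)
  22÷4 = 5 each, +1 to first 2
Round 2: Cedarfen=24 Elkhorn=21 Greywater=13 Ironridge=11 → close Cedarfen (overflow 12)
  24÷3 = 8 each, +1 to first 0
Round 3: Elkhorn=29 Greywater=21 Ironridge=19 → close Elkhorn (overflow 14)
  29÷2 = 14 each, +1 to first 1
Round 4: Greywater=36 Ironridge=33 → close Greywater (overflow 23)
  36÷1 = 36 each, +1 to first 0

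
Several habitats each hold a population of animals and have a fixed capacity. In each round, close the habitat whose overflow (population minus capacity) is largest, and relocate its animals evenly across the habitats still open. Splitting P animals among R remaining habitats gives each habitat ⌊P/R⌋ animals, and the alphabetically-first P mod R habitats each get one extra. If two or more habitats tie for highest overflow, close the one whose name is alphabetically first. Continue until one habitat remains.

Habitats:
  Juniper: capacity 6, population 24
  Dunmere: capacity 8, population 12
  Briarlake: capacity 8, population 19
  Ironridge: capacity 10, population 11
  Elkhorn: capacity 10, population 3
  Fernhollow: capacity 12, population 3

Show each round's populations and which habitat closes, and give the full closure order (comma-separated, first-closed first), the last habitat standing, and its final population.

Closure order: Juniper, Briarlake, Dunmere, Ironridge, Elkhorn
Last habitat: Fernhollow with 72 animals

Round 1: Briarlake=19 Dunmere=12 Elkhorn=3 Fernhollow=3 Ironridge=11 Juniper=24 → close Juniper (overflow 18)
  24÷5 = 4 each, +1 to first 4
Round 2: Briarlake=24 Dunmere=17 Elkhorn=8 Fernhollow=8 Ironridge=15 → close Briarlake (overflow 16)
  24÷4 = 6 each, +1 to first 0
Round 3: Dunmere=23 Elkhorn=14 Fernhollow=14 Ironridge=21 → close Dunmere (overflow 15)
  23÷3 = 7 each, +1 to first 2
Round 4: Elkhorn=22 Fernhollow=22 Ironridge=28 → close Ironridge (overflow 18)
  28÷2 = 14 each, +1 to first 0
Round 5: Elkhorn=36 Fernhollow=36 → close Elkhorn (overflow 26)
  36÷1 = 36 each, +1 to first 0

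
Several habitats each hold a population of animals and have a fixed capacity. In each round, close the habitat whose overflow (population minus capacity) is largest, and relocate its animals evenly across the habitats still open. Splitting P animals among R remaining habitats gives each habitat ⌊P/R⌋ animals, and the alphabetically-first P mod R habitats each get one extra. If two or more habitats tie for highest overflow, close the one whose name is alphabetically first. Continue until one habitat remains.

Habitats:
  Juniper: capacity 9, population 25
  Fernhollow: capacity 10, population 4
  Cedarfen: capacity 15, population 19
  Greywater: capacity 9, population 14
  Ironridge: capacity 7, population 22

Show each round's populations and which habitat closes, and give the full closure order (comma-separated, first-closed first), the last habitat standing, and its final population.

Closure order: Juniper, Ironridge, Cedarfen, Greywater
Last habitat: Fernhollow with 84 animals

Round 1: Cedarfen=19 Fernhollow=4 Greywater=14 Ironridge=22 Juniper=25 → close Juniper (overflow 16)
  25÷4 = 6 each, +1 to first 1
Round 2: Cedarfen=26 Fernhollow=10 Greywater=20 Ironridge=28 → close Ironridge (overflow 21)
  28÷3 = 9 each, +1 to first 1
Round 3: Cedarfen=36 Fernhollow=19 Greywater=29 → close Cedarfen (overflow 21)
  36÷2 = 18 each, +1 to first 0
Round 4: Fernhollow=37 Greywater=47 → close Greywater (overflow 38)
  47÷1 = 47 each, +1 to first 0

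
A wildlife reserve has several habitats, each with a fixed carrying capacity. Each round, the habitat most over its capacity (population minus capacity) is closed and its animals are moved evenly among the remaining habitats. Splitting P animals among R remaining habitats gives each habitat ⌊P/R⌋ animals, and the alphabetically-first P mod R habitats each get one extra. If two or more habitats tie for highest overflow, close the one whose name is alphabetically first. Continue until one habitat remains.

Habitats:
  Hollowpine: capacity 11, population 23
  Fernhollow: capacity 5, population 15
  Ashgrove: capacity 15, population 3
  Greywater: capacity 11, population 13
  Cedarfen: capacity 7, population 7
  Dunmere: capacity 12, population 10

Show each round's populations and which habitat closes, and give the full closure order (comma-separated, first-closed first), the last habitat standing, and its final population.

Round 1: Ashgrove=3 Cedarfen=7 Dunmere=10 Fernhollow=15 Greywater=13 Hollowpine=23 → close Hollowpine (overflow 12)
  23÷5 = 4 each, +1 to first 3
Round 2: Ashgrove=8 Cedarfen=12 Dunmere=15 Fernhollow=19 Greywater=17 → close Fernhollow (overflow 14)
  19÷4 = 4 each, +1 to first 3
Round 3: Ashgrove=13 Cedarfen=17 Dunmere=20 Greywater=21 → close Cedarfen (overflow 10)
  17÷3 = 5 each, +1 to first 2
Round 4: Ashgrove=19 Dunmere=26 Greywater=26 → close Greywater (overflow 15)
  26÷2 = 13 each, +1 to first 0
Round 5: Ashgrove=32 Dunmere=39 → close Dunmere (overflow 27)
  39÷1 = 39 each, +1 to first 0

Closure order: Hollowpine, Fernhollow, Cedarfen, Greywater, Dunmere
Last habitat: Ashgrove with 71 animals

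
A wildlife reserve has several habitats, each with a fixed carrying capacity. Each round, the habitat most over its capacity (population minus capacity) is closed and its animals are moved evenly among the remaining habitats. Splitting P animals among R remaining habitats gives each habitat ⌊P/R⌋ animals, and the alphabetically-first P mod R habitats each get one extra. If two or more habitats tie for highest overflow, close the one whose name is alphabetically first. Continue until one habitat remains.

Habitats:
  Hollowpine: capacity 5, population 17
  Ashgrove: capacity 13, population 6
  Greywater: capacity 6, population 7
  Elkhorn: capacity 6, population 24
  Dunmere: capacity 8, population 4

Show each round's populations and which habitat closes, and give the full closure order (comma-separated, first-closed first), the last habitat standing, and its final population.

Round 1: Ashgrove=6 Dunmere=4 Elkhorn=24 Greywater=7 Hollowpine=17 → close Elkhorn (overflow 18)
  24÷4 = 6 each, +1 to first 0
Round 2: Ashgrove=12 Dunmere=10 Greywater=13 Hollowpine=23 → close Hollowpine (overflow 18)
  23÷3 = 7 each, +1 to first 2
Round 3: Ashgrove=20 Dunmere=18 Greywater=20 → close Greywater (overflow 14)
  20÷2 = 10 each, +1 to first 0
Round 4: Ashgrove=30 Dunmere=28 → close Dunmere (overflow 20)
  28÷1 = 28 each, +1 to first 0

Closure order: Elkhorn, Hollowpine, Greywater, Dunmere
Last habitat: Ashgrove with 58 animals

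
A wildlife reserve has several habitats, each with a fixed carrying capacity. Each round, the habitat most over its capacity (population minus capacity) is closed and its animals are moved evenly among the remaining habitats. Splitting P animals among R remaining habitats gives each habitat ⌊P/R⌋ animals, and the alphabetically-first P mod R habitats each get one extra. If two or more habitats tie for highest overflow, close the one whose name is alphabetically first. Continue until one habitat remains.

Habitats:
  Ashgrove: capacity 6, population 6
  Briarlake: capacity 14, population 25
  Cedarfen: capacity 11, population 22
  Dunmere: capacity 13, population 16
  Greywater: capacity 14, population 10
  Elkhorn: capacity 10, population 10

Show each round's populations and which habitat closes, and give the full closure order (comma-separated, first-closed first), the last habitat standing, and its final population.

Closure order: Briarlake, Cedarfen, Dunmere, Ashgrove, Elkhorn
Last habitat: Greywater with 89 animals

Round 1: Ashgrove=6 Briarlake=25 Cedarfen=22 Dunmere=16 Elkhorn=10 Greywater=10 → close Briarlake (overflow 11)
  25÷5 = 5 each, +1 to first 0
Round 2: Ashgrove=11 Cedarfen=27 Dunmere=21 Elkhorn=15 Greywater=15 → close Cedarfen (overflow 16)
  27÷4 = 6 each, +1 to first 3
Round 3: Ashgrove=18 Dunmere=28 Elkhorn=22 Greywater=21 → close Dunmere (overflow 15)
  28÷3 = 9 each, +1 to first 1
Round 4: Ashgrove=28 Elkhorn=31 Greywater=30 → close Ashgrove (overflow 22)
  28÷2 = 14 each, +1 to first 0
Round 5: Elkhorn=45 Greywater=44 → close Elkhorn (overflow 35)
  45÷1 = 45 each, +1 to first 0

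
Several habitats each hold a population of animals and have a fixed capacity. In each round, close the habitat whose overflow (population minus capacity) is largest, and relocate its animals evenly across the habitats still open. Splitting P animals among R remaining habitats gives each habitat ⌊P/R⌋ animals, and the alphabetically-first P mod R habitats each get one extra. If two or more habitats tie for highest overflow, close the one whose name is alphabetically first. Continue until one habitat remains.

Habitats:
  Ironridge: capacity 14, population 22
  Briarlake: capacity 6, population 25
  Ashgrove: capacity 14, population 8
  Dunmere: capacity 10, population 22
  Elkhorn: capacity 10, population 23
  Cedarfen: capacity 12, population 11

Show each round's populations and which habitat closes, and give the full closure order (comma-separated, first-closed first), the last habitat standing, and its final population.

Closure order: Briarlake, Elkhorn, Dunmere, Ironridge, Cedarfen
Last habitat: Ashgrove with 111 animals

Round 1: Ashgrove=8 Briarlake=25 Cedarfen=11 Dunmere=22 Elkhorn=23 Ironridge=22 → close Briarlake (overflow 19)
  25÷5 = 5 each, +1 to first 0
Round 2: Ashgrove=13 Cedarfen=16 Dunmere=27 Elkhorn=28 Ironridge=27 → close Elkhorn (overflow 18)
  28÷4 = 7 each, +1 to first 0
Round 3: Ashgrove=20 Cedarfen=23 Dunmere=34 Ironridge=34 → close Dunmere (overflow 24)
  34÷3 = 11 each, +1 to first 1
Round 4: Ashgrove=32 Cedarfen=34 Ironridge=45 → close Ironridge (overflow 31)
  45÷2 = 22 each, +1 to first 1
Round 5: Ashgrove=55 Cedarfen=56 → close Cedarfen (overflow 44)
  56÷1 = 56 each, +1 to first 0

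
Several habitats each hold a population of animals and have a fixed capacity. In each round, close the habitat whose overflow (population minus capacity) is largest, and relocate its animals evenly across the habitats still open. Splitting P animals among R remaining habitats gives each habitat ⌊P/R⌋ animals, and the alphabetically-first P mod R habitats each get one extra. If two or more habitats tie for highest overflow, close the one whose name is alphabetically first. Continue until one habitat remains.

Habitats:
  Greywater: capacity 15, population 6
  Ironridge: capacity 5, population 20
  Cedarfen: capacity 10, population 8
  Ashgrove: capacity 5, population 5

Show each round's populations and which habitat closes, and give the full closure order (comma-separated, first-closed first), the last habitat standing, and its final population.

Round 1: Ashgrove=5 Cedarfen=8 Greywater=6 Ironridge=20 → close Ironridge (overflow 15)
  20÷3 = 6 each, +1 to first 2
Round 2: Ashgrove=12 Cedarfen=15 Greywater=12 → close Ashgrove (overflow 7)
  12÷2 = 6 each, +1 to first 0
Round 3: Cedarfen=21 Greywater=18 → close Cedarfen (overflow 11)
  21÷1 = 21 each, +1 to first 0

Closure order: Ironridge, Ashgrove, Cedarfen
Last habitat: Greywater with 39 animals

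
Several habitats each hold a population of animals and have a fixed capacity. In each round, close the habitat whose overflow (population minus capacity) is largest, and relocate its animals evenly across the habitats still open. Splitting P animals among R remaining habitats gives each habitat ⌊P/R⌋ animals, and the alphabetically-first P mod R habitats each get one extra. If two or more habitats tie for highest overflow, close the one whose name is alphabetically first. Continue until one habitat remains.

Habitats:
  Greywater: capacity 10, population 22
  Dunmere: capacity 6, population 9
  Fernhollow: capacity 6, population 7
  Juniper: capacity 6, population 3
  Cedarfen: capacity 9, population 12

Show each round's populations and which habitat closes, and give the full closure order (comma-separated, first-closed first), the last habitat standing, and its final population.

Closure order: Greywater, Cedarfen, Dunmere, Fernhollow
Last habitat: Juniper with 53 animals

Round 1: Cedarfen=12 Dunmere=9 Fernhollow=7 Greywater=22 Juniper=3 → close Greywater (overflow 12)
  22÷4 = 5 each, +1 to first 2
Round 2: Cedarfen=18 Dunmere=15 Fernhollow=12 Juniper=8 → close Cedarfen (overflow 9)
  18÷3 = 6 each, +1 to first 0
Round 3: Dunmere=21 Fernhollow=18 Juniper=14 → close Dunmere (overflow 15)
  21÷2 = 10 each, +1 to first 1
Round 4: Fernhollow=29 Juniper=24 → close Fernhollow (overflow 23)
  29÷1 = 29 each, +1 to first 0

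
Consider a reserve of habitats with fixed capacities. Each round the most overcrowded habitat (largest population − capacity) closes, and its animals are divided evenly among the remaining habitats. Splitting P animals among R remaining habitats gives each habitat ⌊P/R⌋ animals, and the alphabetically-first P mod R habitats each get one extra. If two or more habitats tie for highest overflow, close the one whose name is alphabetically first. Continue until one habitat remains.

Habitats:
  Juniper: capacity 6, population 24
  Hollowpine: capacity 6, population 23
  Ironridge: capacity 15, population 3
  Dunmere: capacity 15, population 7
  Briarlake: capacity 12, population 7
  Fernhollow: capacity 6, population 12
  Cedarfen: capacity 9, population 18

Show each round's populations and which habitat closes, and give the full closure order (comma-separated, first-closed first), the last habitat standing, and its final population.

Round 1: Briarlake=7 Cedarfen=18 Dunmere=7 Fernhollow=12 Hollowpine=23 Ironridge=3 Juniper=24 → close Juniper (overflow 18)
  24÷6 = 4 each, +1 to first 0
Round 2: Briarlake=11 Cedarfen=22 Dunmere=11 Fernhollow=16 Hollowpine=27 Ironridge=7 → close Hollowpine (overflow 21)
  27÷5 = 5 each, +1 to first 2
Round 3: Briarlake=17 Cedarfen=28 Dunmere=16 Fernhollow=21 Ironridge=12 → close Cedarfen (overflow 19)
  28÷4 = 7 each, +1 to first 0
Round 4: Briarlake=24 Dunmere=23 Fernhollow=28 Ironridge=19 → close Fernhollow (overflow 22)
  28÷3 = 9 each, +1 to first 1
Round 5: Briarlake=34 Dunmere=32 Ironridge=28 → close Briarlake (overflow 22)
  34÷2 = 17 each, +1 to first 0
Round 6: Dunmere=49 Ironridge=45 → close Dunmere (overflow 34)
  49÷1 = 49 each, +1 to first 0

Closure order: Juniper, Hollowpine, Cedarfen, Fernhollow, Briarlake, Dunmere
Last habitat: Ironridge with 94 animals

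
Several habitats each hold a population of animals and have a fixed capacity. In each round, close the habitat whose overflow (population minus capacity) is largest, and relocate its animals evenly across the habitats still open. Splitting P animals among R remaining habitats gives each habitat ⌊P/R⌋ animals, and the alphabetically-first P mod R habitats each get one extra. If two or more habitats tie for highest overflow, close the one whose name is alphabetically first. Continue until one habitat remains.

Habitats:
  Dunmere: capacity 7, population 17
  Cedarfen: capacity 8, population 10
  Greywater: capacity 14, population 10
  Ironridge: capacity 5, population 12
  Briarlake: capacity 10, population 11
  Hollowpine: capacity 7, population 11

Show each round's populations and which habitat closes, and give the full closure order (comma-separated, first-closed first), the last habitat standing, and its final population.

Closure order: Dunmere, Ironridge, Cedarfen, Hollowpine, Briarlake
Last habitat: Greywater with 71 animals

Round 1: Briarlake=11 Cedarfen=10 Dunmere=17 Greywater=10 Hollowpine=11 Ironridge=12 → close Dunmere (overflow 10)
  17÷5 = 3 each, +1 to first 2
Round 2: Briarlake=15 Cedarfen=14 Greywater=13 Hollowpine=14 Ironridge=15 → close Ironridge (overflow 10)
  15÷4 = 3 each, +1 to first 3
Round 3: Briarlake=19 Cedarfen=18 Greywater=17 Hollowpine=17 → close Cedarfen (overflow 10)
  18÷3 = 6 each, +1 to first 0
Round 4: Briarlake=25 Greywater=23 Hollowpine=23 → close Hollowpine (overflow 16)
  23÷2 = 11 each, +1 to first 1
Round 5: Briarlake=37 Greywater=34 → close Briarlake (overflow 27)
  37÷1 = 37 each, +1 to first 0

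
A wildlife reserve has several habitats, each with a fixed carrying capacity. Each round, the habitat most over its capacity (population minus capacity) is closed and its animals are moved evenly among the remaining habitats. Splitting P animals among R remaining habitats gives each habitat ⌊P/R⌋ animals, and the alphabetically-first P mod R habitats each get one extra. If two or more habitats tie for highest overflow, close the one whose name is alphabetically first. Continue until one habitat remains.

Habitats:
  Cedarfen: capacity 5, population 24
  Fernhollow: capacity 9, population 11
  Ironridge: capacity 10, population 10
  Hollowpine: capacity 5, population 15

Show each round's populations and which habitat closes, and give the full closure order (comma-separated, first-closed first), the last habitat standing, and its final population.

Round 1: Cedarfen=24 Fernhollow=11 Hollowpine=15 Ironridge=10 → close Cedarfen (overflow 19)
  24÷3 = 8 each, +1 to first 0
Round 2: Fernhollow=19 Hollowpine=23 Ironridge=18 → close Hollowpine (overflow 18)
  23÷2 = 11 each, +1 to first 1
Round 3: Fernhollow=31 Ironridge=29 → close Fernhollow (overflow 22)
  31÷1 = 31 each, +1 to first 0

Closure order: Cedarfen, Hollowpine, Fernhollow
Last habitat: Ironridge with 60 animals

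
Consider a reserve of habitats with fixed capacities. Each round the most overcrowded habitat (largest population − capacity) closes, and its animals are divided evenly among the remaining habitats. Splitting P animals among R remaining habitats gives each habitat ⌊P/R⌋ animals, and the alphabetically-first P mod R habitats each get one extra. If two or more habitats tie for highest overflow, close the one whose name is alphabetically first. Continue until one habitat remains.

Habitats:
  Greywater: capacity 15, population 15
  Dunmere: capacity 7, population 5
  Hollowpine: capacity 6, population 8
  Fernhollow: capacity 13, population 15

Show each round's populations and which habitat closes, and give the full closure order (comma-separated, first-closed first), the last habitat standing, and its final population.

Closure order: Fernhollow, Hollowpine, Greywater
Last habitat: Dunmere with 43 animals

Round 1: Dunmere=5 Fernhollow=15 Greywater=15 Hollowpine=8 → close Fernhollow (overflow 2)
  15÷3 = 5 each, +1 to first 0
Round 2: Dunmere=10 Greywater=20 Hollowpine=13 → close Hollowpine (overflow 7)
  13÷2 = 6 each, +1 to first 1
Round 3: Dunmere=17 Greywater=26 → close Greywater (overflow 11)
  26÷1 = 26 each, +1 to first 0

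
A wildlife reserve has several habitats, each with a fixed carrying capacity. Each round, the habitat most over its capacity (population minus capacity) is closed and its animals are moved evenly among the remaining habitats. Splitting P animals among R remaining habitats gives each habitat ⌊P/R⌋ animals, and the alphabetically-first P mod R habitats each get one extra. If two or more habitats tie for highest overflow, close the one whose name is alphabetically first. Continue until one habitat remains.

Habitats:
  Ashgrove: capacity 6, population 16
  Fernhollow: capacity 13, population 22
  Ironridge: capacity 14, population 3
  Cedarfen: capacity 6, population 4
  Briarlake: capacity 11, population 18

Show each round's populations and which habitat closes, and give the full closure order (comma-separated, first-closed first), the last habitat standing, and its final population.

Round 1: Ashgrove=16 Briarlake=18 Cedarfen=4 Fernhollow=22 Ironridge=3 → close Ashgrove (overflow 10)
  16÷4 = 4 each, +1 to first 0
Round 2: Briarlake=22 Cedarfen=8 Fernhollow=26 Ironridge=7 → close Fernhollow (overflow 13)
  26÷3 = 8 each, +1 to first 2
Round 3: Briarlake=31 Cedarfen=17 Ironridge=15 → close Briarlake (overflow 20)
  31÷2 = 15 each, +1 to first 1
Round 4: Cedarfen=33 Ironridge=30 → close Cedarfen (overflow 27)
  33÷1 = 33 each, +1 to first 0

Closure order: Ashgrove, Fernhollow, Briarlake, Cedarfen
Last habitat: Ironridge with 63 animals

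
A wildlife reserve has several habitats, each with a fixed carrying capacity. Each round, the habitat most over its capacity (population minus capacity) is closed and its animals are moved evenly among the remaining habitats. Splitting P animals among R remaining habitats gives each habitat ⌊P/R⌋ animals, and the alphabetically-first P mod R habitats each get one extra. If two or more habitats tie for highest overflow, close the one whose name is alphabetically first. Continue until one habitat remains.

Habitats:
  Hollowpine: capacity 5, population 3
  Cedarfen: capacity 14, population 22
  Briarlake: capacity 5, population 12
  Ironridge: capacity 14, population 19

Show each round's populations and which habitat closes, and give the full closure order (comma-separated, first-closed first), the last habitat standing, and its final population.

Closure order: Cedarfen, Briarlake, Ironridge
Last habitat: Hollowpine with 56 animals

Round 1: Briarlake=12 Cedarfen=22 Hollowpine=3 Ironridge=19 → close Cedarfen (overflow 8)
  22÷3 = 7 each, +1 to first 1
Round 2: Briarlake=20 Hollowpine=10 Ironridge=26 → close Briarlake (overflow 15)
  20÷2 = 10 each, +1 to first 0
Round 3: Hollowpine=20 Ironridge=36 → close Ironridge (overflow 22)
  36÷1 = 36 each, +1 to first 0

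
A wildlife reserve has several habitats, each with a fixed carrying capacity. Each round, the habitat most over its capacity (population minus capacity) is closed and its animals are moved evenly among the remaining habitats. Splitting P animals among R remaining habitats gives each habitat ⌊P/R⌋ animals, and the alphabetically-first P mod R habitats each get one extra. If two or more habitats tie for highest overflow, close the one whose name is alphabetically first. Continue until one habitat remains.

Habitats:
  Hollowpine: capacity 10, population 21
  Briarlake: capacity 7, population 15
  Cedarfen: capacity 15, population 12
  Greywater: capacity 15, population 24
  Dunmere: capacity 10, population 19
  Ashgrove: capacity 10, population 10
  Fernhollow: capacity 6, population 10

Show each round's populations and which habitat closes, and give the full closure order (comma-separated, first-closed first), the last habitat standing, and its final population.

Closure order: Hollowpine, Briarlake, Dunmere, Greywater, Fernhollow, Ashgrove
Last habitat: Cedarfen with 111 animals

Round 1: Ashgrove=10 Briarlake=15 Cedarfen=12 Dunmere=19 Fernhollow=10 Greywater=24 Hollowpine=21 → close Hollowpine (overflow 11)
  21÷6 = 3 each, +1 to first 3
Round 2: Ashgrove=14 Briarlake=19 Cedarfen=16 Dunmere=22 Fernhollow=13 Greywater=27 → close Briarlake (overflow 12)
  19÷5 = 3 each, +1 to first 4
Round 3: Ashgrove=18 Cedarfen=20 Dunmere=26 Fernhollow=17 Greywater=30 → close Dunmere (overflow 16)
  26÷4 = 6 each, +1 to first 2
Round 4: Ashgrove=25 Cedarfen=27 Fernhollow=23 Greywater=36 → close Greywater (overflow 21)
  36÷3 = 12 each, +1 to first 0
Round 5: Ashgrove=37 Cedarfen=39 Fernhollow=35 → close Fernhollow (overflow 29)
  35÷2 = 17 each, +1 to first 1
Round 6: Ashgrove=55 Cedarfen=56 → close Ashgrove (overflow 45)
  55÷1 = 55 each, +1 to first 0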